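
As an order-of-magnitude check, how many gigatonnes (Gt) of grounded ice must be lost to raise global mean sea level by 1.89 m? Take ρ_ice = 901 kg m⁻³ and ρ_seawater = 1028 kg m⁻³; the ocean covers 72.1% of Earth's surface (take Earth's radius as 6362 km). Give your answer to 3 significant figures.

Required water volume = Δh × A = 1.89 m × 3.67×10^14 m² = 6.931×10^14 m³.
ρ_w = 1028 kg m⁻³, so the mass of water = 6.931×10^14 m³ × 1028 kg m⁻³ = 7.125×10^17 kg = 7.13×10^5 Gt (and the same mass of ice, by conservation).

≈ 7.13×10^5 Gt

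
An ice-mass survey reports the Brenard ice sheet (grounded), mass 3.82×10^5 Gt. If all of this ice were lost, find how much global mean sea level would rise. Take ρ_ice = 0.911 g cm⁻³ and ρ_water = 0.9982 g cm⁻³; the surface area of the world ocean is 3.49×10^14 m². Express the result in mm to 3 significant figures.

Brenard: 3.82×10^5 Gt = 3.820×10^17 kg; dividing by ρ_w = 0.9982 g cm⁻³ = 998.2 kg m⁻³ gives 3.827×10^14 m³ of water.
Spread over 3.49×10^14 m² of ocean, Δh = 3.827×10^14 / 3.49×10^14 = 1.10 m = 1100 mm.

≈ 1100 mm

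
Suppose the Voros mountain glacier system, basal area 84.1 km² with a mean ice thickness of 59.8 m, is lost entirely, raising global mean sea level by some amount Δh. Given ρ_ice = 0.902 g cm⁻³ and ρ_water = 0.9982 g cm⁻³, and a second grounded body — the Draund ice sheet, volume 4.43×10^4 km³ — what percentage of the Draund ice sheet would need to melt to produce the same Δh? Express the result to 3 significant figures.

Equal sea-level rise means equal mass of meltwater, i.e. equal mass of ice lost.
Ice mass of Voros: 4.536×10^12 kg; ice mass of Draund: 3.996×10^16 kg.
Fraction required = 4.536×10^12 / 3.996×10^16 = 1.14×10^-4 → 0.0114 %.

≈ 0.0114 %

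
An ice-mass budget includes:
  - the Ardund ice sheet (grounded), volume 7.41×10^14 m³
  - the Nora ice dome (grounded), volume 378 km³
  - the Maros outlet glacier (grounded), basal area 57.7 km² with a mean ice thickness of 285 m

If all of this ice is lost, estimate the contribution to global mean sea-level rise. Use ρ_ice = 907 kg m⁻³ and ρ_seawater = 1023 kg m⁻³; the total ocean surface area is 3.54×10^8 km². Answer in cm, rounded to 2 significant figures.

Ardund: 7.41×10^14 m³ × (907/1023) = 6.570×10^14 m³ of water.
Nora: 378 km³ × (907/1023) = 335.1 km³ of water.
Maros: ice volume = 57.7 km² × 285 m = 16.44 km³; 16.44 × (907/1023) = 14.58 km³ of water.
Total added water ≈ 6.573×10^14 m³ over 3.54×10^14 m² → Δh = 1.86 m = 190 cm.

≈ 190 cm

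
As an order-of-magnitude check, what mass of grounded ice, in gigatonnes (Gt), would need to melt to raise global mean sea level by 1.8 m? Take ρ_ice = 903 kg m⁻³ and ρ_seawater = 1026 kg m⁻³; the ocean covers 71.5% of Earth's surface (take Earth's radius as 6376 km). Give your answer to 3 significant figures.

Required water volume = Δh × A = 1.8 m × 3.65×10^14 m² = 6.575×10^14 m³.
ρ_w = 1026 kg m⁻³, so the mass of water = 6.575×10^14 m³ × 1026 kg m⁻³ = 6.746×10^17 kg = 6.75×10^5 Gt (and the same mass of ice, by conservation).

≈ 6.75×10^5 Gt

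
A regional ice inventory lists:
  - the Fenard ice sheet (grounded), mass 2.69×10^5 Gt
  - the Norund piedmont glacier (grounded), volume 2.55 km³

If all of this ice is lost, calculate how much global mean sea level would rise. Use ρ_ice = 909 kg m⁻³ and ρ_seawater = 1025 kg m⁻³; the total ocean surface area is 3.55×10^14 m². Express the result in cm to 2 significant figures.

Fenard: 2.69×10^5 Gt = 2.690×10^17 kg; dividing by ρ_w = 1025 kg m⁻³ gives 2.624×10^14 m³ of water.
Norund: 2.55 km³ × (909/1025) = 2.261 km³ of water.
Total added water ≈ 2.624×10^14 m³ over 3.55×10^14 m² → Δh = 0.739 m = 74 cm.

≈ 74 cm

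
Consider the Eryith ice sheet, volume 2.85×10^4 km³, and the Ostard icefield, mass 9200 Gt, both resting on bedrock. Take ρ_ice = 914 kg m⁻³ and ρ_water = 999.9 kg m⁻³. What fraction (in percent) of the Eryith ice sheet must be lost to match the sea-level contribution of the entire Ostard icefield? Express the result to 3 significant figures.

≈ 35.3 %

Equal sea-level rise means equal mass of meltwater, i.e. equal mass of ice lost.
Ice mass of Ostard: 9.200×10^15 kg; ice mass of Eryith: 2.605×10^16 kg.
Fraction required = 9.200×10^15 / 2.605×10^16 = 0.353 → 35.3 %.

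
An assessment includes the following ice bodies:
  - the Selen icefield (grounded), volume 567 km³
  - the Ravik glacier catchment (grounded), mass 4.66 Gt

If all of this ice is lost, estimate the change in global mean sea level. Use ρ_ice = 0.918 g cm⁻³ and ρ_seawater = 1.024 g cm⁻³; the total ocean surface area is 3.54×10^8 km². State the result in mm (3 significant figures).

Selen: 567 km³ × (918/1024) = 508.3 km³ of water.
Ravik: 4.66 Gt = 4.660×10^12 kg; dividing by ρ_w = 1.024 g cm⁻³ = 1024 kg m⁻³ gives 4.551×10^9 m³ of water.
Total added water ≈ 5.129×10^11 m³ over 3.54×10^14 m² → Δh = 1.45×10^-3 m = 1.45 mm.

≈ 1.45 mm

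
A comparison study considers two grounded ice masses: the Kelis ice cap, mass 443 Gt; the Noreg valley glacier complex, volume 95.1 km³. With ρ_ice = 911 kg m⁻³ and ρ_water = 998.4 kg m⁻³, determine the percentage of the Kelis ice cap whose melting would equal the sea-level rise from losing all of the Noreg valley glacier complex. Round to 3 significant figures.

Equal sea-level rise means equal mass of meltwater, i.e. equal mass of ice lost.
Ice mass of Noreg: 8.664×10^13 kg; ice mass of Kelis: 4.430×10^14 kg.
Fraction required = 8.664×10^13 / 4.430×10^14 = 0.196 → 19.6 %.

≈ 19.6 %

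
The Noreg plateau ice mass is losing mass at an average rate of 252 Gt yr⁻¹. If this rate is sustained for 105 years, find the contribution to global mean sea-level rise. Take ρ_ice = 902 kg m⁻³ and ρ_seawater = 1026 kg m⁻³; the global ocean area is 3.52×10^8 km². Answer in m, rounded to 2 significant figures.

Total mass lost = 252 Gt/yr × 105 yr = 2.646×10^4 Gt = 2.646×10^16 kg.
ρ_w = 1026 kg m⁻³, so water volume = 2.646×10^16 / 1026 = 2.579×10^13 m³.
Δh = 2.579×10^13 / 3.52×10^14 = 0.0733 m.

≈ 0.073 m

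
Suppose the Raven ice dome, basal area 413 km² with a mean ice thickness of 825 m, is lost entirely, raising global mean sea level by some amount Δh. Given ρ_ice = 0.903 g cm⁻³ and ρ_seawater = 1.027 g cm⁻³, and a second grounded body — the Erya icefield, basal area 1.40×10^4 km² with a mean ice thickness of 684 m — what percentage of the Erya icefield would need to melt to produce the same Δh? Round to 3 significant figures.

Equal sea-level rise means equal mass of meltwater, i.e. equal mass of ice lost.
Ice mass of Raven: 3.077×10^14 kg; ice mass of Erya: 8.647×10^15 kg.
Fraction required = 3.077×10^14 / 8.647×10^15 = 0.0356 → 3.56 %.

≈ 3.56 %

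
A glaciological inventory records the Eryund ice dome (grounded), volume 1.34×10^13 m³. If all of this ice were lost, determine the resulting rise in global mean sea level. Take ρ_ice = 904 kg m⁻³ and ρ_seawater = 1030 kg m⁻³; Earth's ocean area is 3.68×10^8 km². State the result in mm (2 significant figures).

Eryund: 1.34×10^13 m³ × (904/1030) = 1.176×10^13 m³ of water.
Spread over 3.68×10^14 m² of ocean, Δh = 1.176×10^13 / 3.68×10^14 = 0.0320 m = 32 mm.

≈ 32 mm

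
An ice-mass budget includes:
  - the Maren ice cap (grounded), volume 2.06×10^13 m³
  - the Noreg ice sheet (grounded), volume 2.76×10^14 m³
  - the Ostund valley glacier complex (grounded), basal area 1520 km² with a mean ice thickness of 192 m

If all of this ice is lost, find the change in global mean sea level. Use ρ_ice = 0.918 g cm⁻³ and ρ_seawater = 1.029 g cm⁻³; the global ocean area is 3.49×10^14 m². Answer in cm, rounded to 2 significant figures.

Maren: 2.06×10^13 m³ × (918/1029) = 1.838×10^13 m³ of water.
Noreg: 2.76×10^14 m³ × (918/1029) = 2.462×10^14 m³ of water.
Ostund: ice volume = 1520 km² × 192 m = 291.8 km³; 291.8 × (918/1029) = 260.4 km³ of water.
Total added water ≈ 2.649×10^14 m³ over 3.49×10^14 m² → Δh = 0.759 m = 76 cm.

≈ 76 cm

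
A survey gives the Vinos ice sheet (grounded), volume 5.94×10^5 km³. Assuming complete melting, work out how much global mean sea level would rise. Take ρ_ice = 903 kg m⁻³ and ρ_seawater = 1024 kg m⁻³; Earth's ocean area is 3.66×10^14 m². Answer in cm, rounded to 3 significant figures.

≈ 143 cm

Vinos: 5.94×10^5 km³ × (903/1024) = 5.238×10^5 km³ of water.
Spread over 3.66×10^14 m² of ocean, Δh = 5.238×10^14 / 3.66×10^14 = 1.43 m = 143 cm.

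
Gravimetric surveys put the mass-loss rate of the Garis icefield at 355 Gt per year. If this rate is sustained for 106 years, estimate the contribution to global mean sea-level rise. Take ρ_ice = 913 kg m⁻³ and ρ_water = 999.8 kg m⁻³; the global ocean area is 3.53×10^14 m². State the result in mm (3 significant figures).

≈ 107 mm

Total mass lost = 355 Gt/yr × 106 yr = 3.763×10^4 Gt = 3.763×10^16 kg.
ρ_w = 999.8 kg m⁻³, so water volume = 3.763×10^16 / 999.8 = 3.764×10^13 m³.
Δh = 3.764×10^13 / 3.53×10^14 = 0.107 m = 107 mm.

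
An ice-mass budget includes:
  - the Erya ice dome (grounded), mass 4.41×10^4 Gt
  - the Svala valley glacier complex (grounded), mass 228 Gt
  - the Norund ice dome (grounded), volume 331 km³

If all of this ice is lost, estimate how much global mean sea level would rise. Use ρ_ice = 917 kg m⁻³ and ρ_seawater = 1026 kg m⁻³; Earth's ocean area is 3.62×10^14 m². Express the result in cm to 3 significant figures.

≈ 12.0 cm

Erya: 4.41×10^4 Gt = 4.410×10^16 kg; dividing by ρ_w = 1026 kg m⁻³ gives 4.298×10^13 m³ of water.
Svala: 228 Gt = 2.280×10^14 kg; dividing by ρ_w = 1026 kg m⁻³ gives 2.222×10^11 m³ of water.
Norund: 331 km³ × (917/1026) = 295.8 km³ of water.
Total added water ≈ 4.350×10^13 m³ over 3.62×10^14 m² → Δh = 0.120 m = 12.0 cm.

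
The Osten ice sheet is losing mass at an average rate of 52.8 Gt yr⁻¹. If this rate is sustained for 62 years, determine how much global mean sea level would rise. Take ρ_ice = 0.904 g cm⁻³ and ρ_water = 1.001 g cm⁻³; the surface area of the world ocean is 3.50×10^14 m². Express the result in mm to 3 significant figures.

Total mass lost = 52.8 Gt/yr × 62 yr = 3274 Gt = 3.274×10^15 kg.
ρ_w = 1.001 g cm⁻³ = 1001 kg m⁻³, so water volume = 3.274×10^15 / 1001 = 3.270×10^12 m³.
Δh = 3.270×10^12 / 3.50×10^14 = 9.34×10^-3 m = 9.34 mm.

≈ 9.34 mm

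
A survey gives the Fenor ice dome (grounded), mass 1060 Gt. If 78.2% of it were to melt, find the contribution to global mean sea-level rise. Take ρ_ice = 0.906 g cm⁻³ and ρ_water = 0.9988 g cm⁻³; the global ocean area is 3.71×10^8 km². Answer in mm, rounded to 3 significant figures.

≈ 2.24 mm

Fenor: 0.782 × 1060 Gt = 8.289×10^14 kg; dividing by ρ_w = 0.9988 g cm⁻³ = 998.8 kg m⁻³ gives 8.299×10^11 m³ of water.
Spread over 3.71×10^14 m² of ocean, Δh = 8.299×10^11 / 3.71×10^14 = 2.24×10^-3 m = 2.24 mm.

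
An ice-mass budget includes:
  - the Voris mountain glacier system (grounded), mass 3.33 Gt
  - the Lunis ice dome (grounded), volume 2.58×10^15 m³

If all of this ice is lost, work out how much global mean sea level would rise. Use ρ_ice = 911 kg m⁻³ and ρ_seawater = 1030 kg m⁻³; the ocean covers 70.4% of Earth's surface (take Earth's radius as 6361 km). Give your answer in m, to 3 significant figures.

Voris: 3.33 Gt = 3.330×10^12 kg; dividing by ρ_w = 1030 kg m⁻³ gives 3.233×10^9 m³ of water.
Lunis: 2.58×10^15 m³ × (911/1030) = 2.282×10^15 m³ of water.
Total added water ≈ 2.282×10^15 m³ over 3.58×10^14 m² → Δh = 6.37 m.

≈ 6.37 m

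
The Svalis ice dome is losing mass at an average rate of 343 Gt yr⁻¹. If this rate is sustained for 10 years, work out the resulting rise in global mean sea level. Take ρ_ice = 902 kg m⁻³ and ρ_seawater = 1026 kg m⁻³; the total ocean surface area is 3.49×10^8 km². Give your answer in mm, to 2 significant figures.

≈ 9.6 mm

Total mass lost = 343 Gt/yr × 10 yr = 3430 Gt = 3.430×10^15 kg.
ρ_w = 1026 kg m⁻³, so water volume = 3.430×10^15 / 1026 = 3.343×10^12 m³.
Δh = 3.343×10^12 / 3.49×10^14 = 9.58×10^-3 m = 9.6 mm.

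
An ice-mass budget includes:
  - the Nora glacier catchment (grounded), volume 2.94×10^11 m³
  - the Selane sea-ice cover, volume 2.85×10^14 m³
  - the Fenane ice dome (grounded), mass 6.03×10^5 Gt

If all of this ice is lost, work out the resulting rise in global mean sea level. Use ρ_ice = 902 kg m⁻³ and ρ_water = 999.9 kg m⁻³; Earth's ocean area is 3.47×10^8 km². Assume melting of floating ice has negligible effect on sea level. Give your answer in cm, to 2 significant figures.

Nora: 2.94×10^11 m³ × (902/999.9) = 2.652×10^11 m³ of water.
The Selane sea-ice cover is floating and already displaces its own weight of water, so its melt adds essentially nothing to sea level.
Fenane: 6.03×10^5 Gt = 6.030×10^17 kg; dividing by ρ_w = 999.9 kg m⁻³ gives 6.031×10^14 m³ of water.
Total added water ≈ 6.033×10^14 m³ over 3.47×10^14 m² → Δh = 1.74 m = 170 cm.

≈ 170 cm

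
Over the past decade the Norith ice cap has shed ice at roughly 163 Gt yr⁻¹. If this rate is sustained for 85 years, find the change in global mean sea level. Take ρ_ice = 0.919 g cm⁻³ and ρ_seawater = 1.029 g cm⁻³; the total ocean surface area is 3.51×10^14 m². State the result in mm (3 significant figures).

Total mass lost = 163 Gt/yr × 85 yr = 1.386×10^4 Gt = 1.386×10^16 kg.
ρ_w = 1.029 g cm⁻³ = 1029 kg m⁻³, so water volume = 1.386×10^16 / 1029 = 1.346×10^13 m³.
Δh = 1.346×10^13 / 3.51×10^14 = 0.0384 m = 38.4 mm.

≈ 38.4 mm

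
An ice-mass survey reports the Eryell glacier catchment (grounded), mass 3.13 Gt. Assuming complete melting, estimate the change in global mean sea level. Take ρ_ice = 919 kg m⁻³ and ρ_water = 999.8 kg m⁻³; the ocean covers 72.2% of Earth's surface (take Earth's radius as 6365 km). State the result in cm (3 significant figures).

≈ 8.52×10^-4 cm

Eryell: 3.13 Gt = 3.130×10^12 kg; dividing by ρ_w = 999.8 kg m⁻³ gives 3.131×10^9 m³ of water.
Spread over 3.68×10^14 m² of ocean, Δh = 3.131×10^9 / 3.68×10^14 = 8.52×10^-6 m = 8.52×10^-4 cm.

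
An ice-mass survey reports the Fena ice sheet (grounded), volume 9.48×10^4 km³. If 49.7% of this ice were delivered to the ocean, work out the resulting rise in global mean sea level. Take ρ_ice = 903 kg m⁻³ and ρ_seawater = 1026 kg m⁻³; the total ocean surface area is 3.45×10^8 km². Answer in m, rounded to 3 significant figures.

≈ 0.120 m

Fena: 0.497 × 9.48×10^4 km³ × (903/1026) = 4.147×10^4 km³ of water.
Spread over 3.45×10^14 m² of ocean, Δh = 4.147×10^13 / 3.45×10^14 = 0.120 m.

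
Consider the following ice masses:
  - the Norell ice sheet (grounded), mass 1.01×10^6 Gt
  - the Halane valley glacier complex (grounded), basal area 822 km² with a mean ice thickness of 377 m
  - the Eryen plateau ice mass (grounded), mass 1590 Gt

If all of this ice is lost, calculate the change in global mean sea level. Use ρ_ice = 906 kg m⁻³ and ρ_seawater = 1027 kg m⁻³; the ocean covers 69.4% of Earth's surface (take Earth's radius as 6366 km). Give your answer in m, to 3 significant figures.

Norell: 1.01×10^6 Gt = 1.010×10^18 kg; dividing by ρ_w = 1027 kg m⁻³ gives 9.834×10^14 m³ of water.
Halane: ice volume = 822 km² × 377 m = 309.9 km³; 309.9 × (906/1027) = 273.4 km³ of water.
Eryen: 1590 Gt = 1.590×10^15 kg; dividing by ρ_w = 1027 kg m⁻³ gives 1.548×10^12 m³ of water.
Total added water ≈ 9.853×10^14 m³ over 3.53×10^14 m² → Δh = 2.79 m.

≈ 2.79 m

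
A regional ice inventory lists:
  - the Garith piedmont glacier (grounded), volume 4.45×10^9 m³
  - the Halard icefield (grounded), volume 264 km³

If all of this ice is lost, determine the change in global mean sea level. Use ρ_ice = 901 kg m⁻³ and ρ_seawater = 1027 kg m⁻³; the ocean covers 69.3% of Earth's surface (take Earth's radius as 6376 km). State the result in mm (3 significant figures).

Garith: 4.45×10^9 m³ × (901/1027) = 3.904×10^9 m³ of water.
Halard: 264 km³ × (901/1027) = 231.6 km³ of water.
Total added water ≈ 2.355×10^11 m³ over 3.54×10^14 m² → Δh = 6.65×10^-4 m = 0.665 mm.

≈ 0.665 mm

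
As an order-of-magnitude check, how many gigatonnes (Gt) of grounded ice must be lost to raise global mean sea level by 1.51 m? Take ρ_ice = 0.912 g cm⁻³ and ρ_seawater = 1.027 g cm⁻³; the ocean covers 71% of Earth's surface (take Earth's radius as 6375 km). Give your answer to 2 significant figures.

Required water volume = Δh × A = 1.51 m × 3.63×10^14 m² = 5.475×10^14 m³.
ρ_w = 1.027 g cm⁻³ = 1027 kg m⁻³, so the mass of water = 5.475×10^14 m³ × 1027 kg m⁻³ = 5.623×10^17 kg = 5.6×10^5 Gt (and the same mass of ice, by conservation).

≈ 5.6×10^5 Gt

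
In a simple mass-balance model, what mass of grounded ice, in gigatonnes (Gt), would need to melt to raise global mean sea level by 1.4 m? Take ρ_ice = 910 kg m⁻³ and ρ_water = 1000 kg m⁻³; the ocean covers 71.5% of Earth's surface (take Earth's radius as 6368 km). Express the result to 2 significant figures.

Required water volume = Δh × A = 1.4 m × 3.64×10^14 m² = 5.101×10^14 m³.
ρ_w = 1000 kg m⁻³, so the mass of water = 5.101×10^14 m³ × 1000 kg m⁻³ = 5.101×10^17 kg = 5.1×10^5 Gt (and the same mass of ice, by conservation).

≈ 5.1×10^5 Gt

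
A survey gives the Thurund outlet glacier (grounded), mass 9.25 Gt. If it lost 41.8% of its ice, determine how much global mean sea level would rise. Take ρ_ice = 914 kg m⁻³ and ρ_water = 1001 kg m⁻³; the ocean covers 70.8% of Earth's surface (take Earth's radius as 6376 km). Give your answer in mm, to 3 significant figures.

≈ 0.0107 mm

Thurund: 0.418 × 9.25 Gt = 3.866×10^12 kg; dividing by ρ_w = 1001 kg m⁻³ gives 3.863×10^9 m³ of water.
Spread over 3.62×10^14 m² of ocean, Δh = 3.863×10^9 / 3.62×10^14 = 1.07×10^-5 m = 0.0107 mm.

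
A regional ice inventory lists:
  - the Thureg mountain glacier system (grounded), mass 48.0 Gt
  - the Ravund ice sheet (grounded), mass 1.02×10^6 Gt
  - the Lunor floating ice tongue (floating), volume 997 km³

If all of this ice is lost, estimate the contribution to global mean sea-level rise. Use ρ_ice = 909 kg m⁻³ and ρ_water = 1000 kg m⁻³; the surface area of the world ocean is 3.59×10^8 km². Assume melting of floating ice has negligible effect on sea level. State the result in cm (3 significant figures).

≈ 284 cm

Thureg: 48.0 Gt = 4.800×10^13 kg; dividing by ρ_w = 1000 kg m⁻³ gives 4.800×10^10 m³ of water.
Ravund: 1.02×10^6 Gt = 1.020×10^18 kg; dividing by ρ_w = 1000 kg m⁻³ gives 1.020×10^15 m³ of water.
The Lunor floating ice tongue is floating and already displaces its own weight of water, so its melt adds essentially nothing to sea level.
Total added water ≈ 1.020×10^15 m³ over 3.59×10^14 m² → Δh = 2.84 m = 284 cm.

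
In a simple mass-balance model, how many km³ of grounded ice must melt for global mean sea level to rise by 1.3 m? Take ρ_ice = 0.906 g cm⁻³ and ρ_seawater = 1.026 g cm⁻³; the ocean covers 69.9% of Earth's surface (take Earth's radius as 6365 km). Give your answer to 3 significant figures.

Required water volume = Δh × A = 1.3 m × 3.56×10^14 m² = 4.626×10^14 m³ = 4.626×10^5 km³.
Ice volume = water volume × ρ_w/ρ_ice = 4.626×10^5 × 1026/906 = 5.24×10^5 km³.

≈ 5.24×10^5 km³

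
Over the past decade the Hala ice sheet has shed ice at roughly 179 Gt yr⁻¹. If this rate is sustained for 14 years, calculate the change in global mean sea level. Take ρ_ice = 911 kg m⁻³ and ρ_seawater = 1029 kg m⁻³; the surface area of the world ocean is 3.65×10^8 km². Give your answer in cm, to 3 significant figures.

Total mass lost = 179 Gt/yr × 14 yr = 2506 Gt = 2.506×10^15 kg.
ρ_w = 1029 kg m⁻³, so water volume = 2.506×10^15 / 1029 = 2.435×10^12 m³.
Δh = 2.435×10^12 / 3.65×10^14 = 6.67×10^-3 m = 0.667 cm.

≈ 0.667 cm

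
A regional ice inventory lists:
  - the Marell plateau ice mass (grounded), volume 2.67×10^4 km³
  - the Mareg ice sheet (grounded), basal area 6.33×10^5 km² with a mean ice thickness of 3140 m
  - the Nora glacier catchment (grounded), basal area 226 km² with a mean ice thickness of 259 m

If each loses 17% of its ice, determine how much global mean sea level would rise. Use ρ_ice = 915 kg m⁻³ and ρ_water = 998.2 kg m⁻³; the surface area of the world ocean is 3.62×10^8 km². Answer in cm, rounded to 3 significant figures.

≈ 86.7 cm

Marell: 0.17 × 2.67×10^4 km³ × (915/998.2) = 4161 km³ of water.
Mareg: ice volume = 6.33×10^5 km² × 3140 m = 1.988×10^6 km³; 0.17 × 1.988×10^6 × (915/998.2) = 3.097×10^5 km³ of water.
Nora: ice volume = 226 km² × 259 m = 58.53 km³; 0.17 × 58.53 × (915/998.2) = 9.121 km³ of water.
Total added water ≈ 3.139×10^14 m³ over 3.62×10^14 m² → Δh = 0.867 m = 86.7 cm.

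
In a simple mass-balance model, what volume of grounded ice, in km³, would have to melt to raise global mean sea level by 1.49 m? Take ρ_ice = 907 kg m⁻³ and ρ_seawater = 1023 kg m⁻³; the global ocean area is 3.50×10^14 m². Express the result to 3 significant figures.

Required water volume = Δh × A = 1.49 m × 3.50×10^14 m² = 5.215×10^14 m³ = 5.215×10^5 km³.
Ice volume = water volume × ρ_w/ρ_ice = 5.215×10^5 × 1023/907 = 5.88×10^5 km³.

≈ 5.88×10^5 km³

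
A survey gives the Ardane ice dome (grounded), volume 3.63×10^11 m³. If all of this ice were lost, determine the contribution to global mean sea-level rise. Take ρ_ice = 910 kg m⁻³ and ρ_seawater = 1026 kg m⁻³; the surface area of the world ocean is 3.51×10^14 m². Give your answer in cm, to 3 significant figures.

≈ 0.0917 cm

Ardane: 3.63×10^11 m³ × (910/1026) = 3.220×10^11 m³ of water.
Spread over 3.51×10^14 m² of ocean, Δh = 3.220×10^11 / 3.51×10^14 = 9.17×10^-4 m = 0.0917 cm.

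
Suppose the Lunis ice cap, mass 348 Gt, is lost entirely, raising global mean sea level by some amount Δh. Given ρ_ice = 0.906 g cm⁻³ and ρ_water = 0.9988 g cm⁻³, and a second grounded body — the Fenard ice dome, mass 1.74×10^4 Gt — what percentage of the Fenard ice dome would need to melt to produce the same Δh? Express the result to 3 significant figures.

≈ 2.00 %

Equal sea-level rise means equal mass of meltwater, i.e. equal mass of ice lost.
Ice mass of Lunis: 3.480×10^14 kg; ice mass of Fenard: 1.740×10^16 kg.
Fraction required = 3.480×10^14 / 1.740×10^16 = 0.0200 → 2.00 %.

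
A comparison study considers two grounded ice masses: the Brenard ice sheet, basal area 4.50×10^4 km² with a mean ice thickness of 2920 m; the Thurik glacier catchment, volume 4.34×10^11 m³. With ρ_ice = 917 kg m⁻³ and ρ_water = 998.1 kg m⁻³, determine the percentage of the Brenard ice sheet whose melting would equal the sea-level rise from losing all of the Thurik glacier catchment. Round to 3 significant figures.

≈ 0.330 %

Equal sea-level rise means equal mass of meltwater, i.e. equal mass of ice lost.
Ice mass of Thurik: 3.980×10^14 kg; ice mass of Brenard: 1.205×10^17 kg.
Fraction required = 3.980×10^14 / 1.205×10^17 = 3.30×10^-3 → 0.330 %.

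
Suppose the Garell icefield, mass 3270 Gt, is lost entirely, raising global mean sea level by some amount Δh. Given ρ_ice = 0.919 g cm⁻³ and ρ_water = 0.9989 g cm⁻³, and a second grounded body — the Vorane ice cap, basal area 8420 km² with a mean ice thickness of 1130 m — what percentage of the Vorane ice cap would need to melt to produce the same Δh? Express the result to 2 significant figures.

Equal sea-level rise means equal mass of meltwater, i.e. equal mass of ice lost.
Ice mass of Garell: 3.270×10^15 kg; ice mass of Vorane: 8.744×10^15 kg.
Fraction required = 3.270×10^15 / 8.744×10^15 = 0.374 → 37 %.

≈ 37 %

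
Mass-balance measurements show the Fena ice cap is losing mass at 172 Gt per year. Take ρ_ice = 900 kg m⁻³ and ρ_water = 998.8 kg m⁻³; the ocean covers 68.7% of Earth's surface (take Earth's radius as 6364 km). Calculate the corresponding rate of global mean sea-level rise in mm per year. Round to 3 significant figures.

≈ 0.493 mm/yr

ρ_w = 998.8 kg m⁻³. Annual water volume added = 172 Gt / ρ_w = 1.720×10^14 kg / 998.8 kg m⁻³ = 1.722×10^11 m³.
Δh per year = 1.722×10^11 / 3.50×10^14 = 4.93×10^-4 m = 0.493 mm.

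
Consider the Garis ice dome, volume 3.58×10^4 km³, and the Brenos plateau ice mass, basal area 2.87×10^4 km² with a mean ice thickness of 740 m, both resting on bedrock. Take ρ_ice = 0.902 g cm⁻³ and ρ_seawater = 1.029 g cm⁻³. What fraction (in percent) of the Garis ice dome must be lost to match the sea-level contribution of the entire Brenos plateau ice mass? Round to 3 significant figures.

Equal sea-level rise means equal mass of meltwater, i.e. equal mass of ice lost.
Ice mass of Brenos: 1.916×10^16 kg; ice mass of Garis: 3.229×10^16 kg.
Fraction required = 1.916×10^16 / 3.229×10^16 = 0.593 → 59.3 %.

≈ 59.3 %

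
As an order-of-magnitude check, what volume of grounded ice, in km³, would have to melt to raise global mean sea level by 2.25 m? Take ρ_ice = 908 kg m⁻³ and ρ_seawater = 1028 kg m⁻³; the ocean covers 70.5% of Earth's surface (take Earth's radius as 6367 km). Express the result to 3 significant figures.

Required water volume = Δh × A = 2.25 m × 3.59×10^14 m² = 8.081×10^14 m³ = 8.081×10^5 km³.
Ice volume = water volume × ρ_w/ρ_ice = 8.081×10^5 × 1028/908 = 9.15×10^5 km³.

≈ 9.15×10^5 km³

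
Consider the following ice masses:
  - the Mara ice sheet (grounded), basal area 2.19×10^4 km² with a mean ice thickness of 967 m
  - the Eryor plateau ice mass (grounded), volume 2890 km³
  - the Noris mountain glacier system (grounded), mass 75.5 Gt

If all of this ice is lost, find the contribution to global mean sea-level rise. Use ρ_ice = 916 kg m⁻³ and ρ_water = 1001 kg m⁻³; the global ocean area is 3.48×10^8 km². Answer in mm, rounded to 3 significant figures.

≈ 63.5 mm

Mara: ice volume = 2.19×10^4 km² × 967 m = 2.118×10^4 km³; 2.118×10^4 × (916/1001) = 1.938×10^4 km³ of water.
Eryor: 2890 km³ × (916/1001) = 2645 km³ of water.
Noris: 75.5 Gt = 7.550×10^13 kg; dividing by ρ_w = 1001 kg m⁻³ gives 7.542×10^10 m³ of water.
Total added water ≈ 2.210×10^13 m³ over 3.48×10^14 m² → Δh = 0.0635 m = 63.5 mm.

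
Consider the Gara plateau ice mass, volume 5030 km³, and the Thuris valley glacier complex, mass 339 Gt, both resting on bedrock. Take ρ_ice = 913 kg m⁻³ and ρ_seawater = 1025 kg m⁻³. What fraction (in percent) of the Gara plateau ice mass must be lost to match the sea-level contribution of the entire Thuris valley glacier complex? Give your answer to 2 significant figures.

Equal sea-level rise means equal mass of meltwater, i.e. equal mass of ice lost.
Ice mass of Thuris: 3.390×10^14 kg; ice mass of Gara: 4.592×10^15 kg.
Fraction required = 3.390×10^14 / 4.592×10^15 = 0.0738 → 7.4 %.

≈ 7.4 %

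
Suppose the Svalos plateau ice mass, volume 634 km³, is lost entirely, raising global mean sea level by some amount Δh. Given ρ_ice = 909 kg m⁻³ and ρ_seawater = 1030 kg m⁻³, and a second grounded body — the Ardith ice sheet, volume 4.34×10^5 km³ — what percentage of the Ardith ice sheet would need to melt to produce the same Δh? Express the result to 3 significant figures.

≈ 0.146 %

Equal sea-level rise means equal mass of meltwater, i.e. equal mass of ice lost.
Ice mass of Svalos: 5.763×10^14 kg; ice mass of Ardith: 3.945×10^17 kg.
Fraction required = 5.763×10^14 / 3.945×10^17 = 1.46×10^-3 → 0.146 %.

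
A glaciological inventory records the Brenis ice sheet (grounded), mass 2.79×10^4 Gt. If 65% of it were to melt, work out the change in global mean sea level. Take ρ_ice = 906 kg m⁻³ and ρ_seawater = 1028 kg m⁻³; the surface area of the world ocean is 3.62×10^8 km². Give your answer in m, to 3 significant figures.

Brenis: 0.65 × 2.79×10^4 Gt = 1.814×10^16 kg; dividing by ρ_w = 1028 kg m⁻³ gives 1.764×10^13 m³ of water.
Spread over 3.62×10^14 m² of ocean, Δh = 1.764×10^13 / 3.62×10^14 = 0.0487 m.

≈ 0.0487 m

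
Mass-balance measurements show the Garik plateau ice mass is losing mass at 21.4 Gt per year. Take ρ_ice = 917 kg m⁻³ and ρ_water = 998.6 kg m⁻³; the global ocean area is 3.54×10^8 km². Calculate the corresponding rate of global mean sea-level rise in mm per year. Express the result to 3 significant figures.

ρ_w = 998.6 kg m⁻³. Annual water volume added = 21.4 Gt / ρ_w = 2.140×10^13 kg / 998.6 kg m⁻³ = 2.143×10^10 m³.
Δh per year = 2.143×10^10 / 3.54×10^14 = 6.05×10^-5 m = 0.0605 mm.

≈ 0.0605 mm/yr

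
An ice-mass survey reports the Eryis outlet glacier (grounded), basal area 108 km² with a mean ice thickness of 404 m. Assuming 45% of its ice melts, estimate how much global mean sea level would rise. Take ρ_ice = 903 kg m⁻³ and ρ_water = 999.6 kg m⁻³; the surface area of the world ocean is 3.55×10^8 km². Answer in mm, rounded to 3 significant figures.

≈ 0.0500 mm

Eryis: ice volume = 108 km² × 404 m = 43.63 km³; 0.45 × 43.63 × (903/999.6) = 17.74 km³ of water.
Spread over 3.55×10^14 m² of ocean, Δh = 1.774×10^10 / 3.55×10^14 = 5.00×10^-5 m = 0.0500 mm.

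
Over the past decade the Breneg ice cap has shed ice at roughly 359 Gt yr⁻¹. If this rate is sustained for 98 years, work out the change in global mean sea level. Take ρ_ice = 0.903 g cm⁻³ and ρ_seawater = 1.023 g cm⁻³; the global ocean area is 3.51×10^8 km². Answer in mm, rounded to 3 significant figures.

Total mass lost = 359 Gt/yr × 98 yr = 3.518×10^4 Gt = 3.518×10^16 kg.
ρ_w = 1.023 g cm⁻³ = 1023 kg m⁻³, so water volume = 3.518×10^16 / 1023 = 3.439×10^13 m³.
Δh = 3.439×10^13 / 3.51×10^14 = 0.0980 m = 98.0 mm.

≈ 98.0 mm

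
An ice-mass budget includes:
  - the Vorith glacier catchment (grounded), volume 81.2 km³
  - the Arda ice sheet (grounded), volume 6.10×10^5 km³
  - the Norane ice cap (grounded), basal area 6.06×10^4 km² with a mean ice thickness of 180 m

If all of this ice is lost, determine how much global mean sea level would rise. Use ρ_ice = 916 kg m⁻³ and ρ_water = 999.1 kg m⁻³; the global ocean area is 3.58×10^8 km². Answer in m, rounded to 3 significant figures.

Vorith: 81.2 km³ × (916/999.1) = 74.45 km³ of water.
Arda: 6.10×10^5 km³ × (916/999.1) = 5.593×10^5 km³ of water.
Norane: ice volume = 6.06×10^4 km² × 180 m = 1.091×10^4 km³; 1.091×10^4 × (916/999.1) = 1.000×10^4 km³ of water.
Total added water ≈ 5.693×10^14 m³ over 3.58×10^14 m² → Δh = 1.59 m.

≈ 1.59 m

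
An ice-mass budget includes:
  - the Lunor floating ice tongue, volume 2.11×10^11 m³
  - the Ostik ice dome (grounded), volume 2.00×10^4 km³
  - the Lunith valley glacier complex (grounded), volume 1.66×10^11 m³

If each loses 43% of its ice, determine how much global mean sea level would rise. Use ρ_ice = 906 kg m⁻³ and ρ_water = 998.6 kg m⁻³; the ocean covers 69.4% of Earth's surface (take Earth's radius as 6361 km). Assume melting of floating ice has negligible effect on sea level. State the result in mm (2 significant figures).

The Lunor floating ice tongue is floating and already displaces its own weight of water, so its melt adds essentially nothing to sea level.
Ostik: 0.43 × 2.00×10^4 km³ × (906/998.6) = 7803 km³ of water.
Lunith: 0.43 × 1.66×10^11 m³ × (906/998.6) = 6.476×10^10 m³ of water.
Total added water ≈ 7.867×10^12 m³ over 3.53×10^14 m² → Δh = 0.0223 m = 22 mm.

≈ 22 mm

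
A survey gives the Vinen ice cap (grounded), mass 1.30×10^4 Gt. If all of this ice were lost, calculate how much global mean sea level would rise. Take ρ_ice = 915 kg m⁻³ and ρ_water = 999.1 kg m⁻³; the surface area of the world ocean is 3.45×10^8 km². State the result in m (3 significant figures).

≈ 0.0377 m

Vinen: 1.30×10^4 Gt = 1.300×10^16 kg; dividing by ρ_w = 999.1 kg m⁻³ gives 1.301×10^13 m³ of water.
Spread over 3.45×10^14 m² of ocean, Δh = 1.301×10^13 / 3.45×10^14 = 0.0377 m.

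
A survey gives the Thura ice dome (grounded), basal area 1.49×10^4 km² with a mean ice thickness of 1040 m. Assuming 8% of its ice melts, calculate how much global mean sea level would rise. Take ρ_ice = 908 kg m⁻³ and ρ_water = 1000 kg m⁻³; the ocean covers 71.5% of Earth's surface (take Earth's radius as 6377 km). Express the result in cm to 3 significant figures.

≈ 0.308 cm

Thura: ice volume = 1.49×10^4 km² × 1040 m = 1.550×10^4 km³; 0.08 × 1.550×10^4 × (908/1000) = 1126 km³ of water.
Spread over 3.65×10^14 m² of ocean, Δh = 1.126×10^12 / 3.65×10^14 = 3.08×10^-3 m = 0.308 cm.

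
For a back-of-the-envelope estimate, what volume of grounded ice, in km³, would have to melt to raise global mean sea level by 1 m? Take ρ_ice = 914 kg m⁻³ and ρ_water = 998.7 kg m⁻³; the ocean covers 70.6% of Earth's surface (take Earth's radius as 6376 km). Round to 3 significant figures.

≈ 3.94×10^5 km³

Required water volume = Δh × A = 1 m × 3.61×10^14 m² = 3.607×10^14 m³ = 3.607×10^5 km³.
Ice volume = water volume × ρ_w/ρ_ice = 3.607×10^5 × 998.7/914 = 3.94×10^5 km³.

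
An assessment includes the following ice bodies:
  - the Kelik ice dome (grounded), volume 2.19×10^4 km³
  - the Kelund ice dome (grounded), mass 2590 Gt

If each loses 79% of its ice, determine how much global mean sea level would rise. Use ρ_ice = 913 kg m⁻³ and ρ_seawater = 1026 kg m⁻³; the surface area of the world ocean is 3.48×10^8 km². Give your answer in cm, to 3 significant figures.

≈ 5.00 cm

Kelik: 0.79 × 2.19×10^4 km³ × (913/1026) = 1.540×10^4 km³ of water.
Kelund: 0.79 × 2590 Gt = 2.046×10^15 kg; dividing by ρ_w = 1026 kg m⁻³ gives 1.994×10^12 m³ of water.
Total added water ≈ 1.739×10^13 m³ over 3.48×10^14 m² → Δh = 0.0500 m = 5.00 cm.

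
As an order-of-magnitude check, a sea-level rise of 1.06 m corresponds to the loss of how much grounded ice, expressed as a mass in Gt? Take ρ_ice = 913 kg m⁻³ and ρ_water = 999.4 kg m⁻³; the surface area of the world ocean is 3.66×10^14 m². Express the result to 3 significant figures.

≈ 3.88×10^5 Gt

Required water volume = Δh × A = 1.06 m × 3.66×10^14 m² = 3.880×10^14 m³.
ρ_w = 999.4 kg m⁻³, so the mass of water = 3.880×10^14 m³ × 999.4 kg m⁻³ = 3.877×10^17 kg = 3.88×10^5 Gt (and the same mass of ice, by conservation).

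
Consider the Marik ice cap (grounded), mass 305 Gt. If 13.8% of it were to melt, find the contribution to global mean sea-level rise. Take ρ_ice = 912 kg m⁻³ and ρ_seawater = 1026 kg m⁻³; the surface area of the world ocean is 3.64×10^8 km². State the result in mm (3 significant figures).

Marik: 0.138 × 305 Gt = 4.209×10^13 kg; dividing by ρ_w = 1026 kg m⁻³ gives 4.102×10^10 m³ of water.
Spread over 3.64×10^14 m² of ocean, Δh = 4.102×10^10 / 3.64×10^14 = 1.13×10^-4 m = 0.113 mm.

≈ 0.113 mm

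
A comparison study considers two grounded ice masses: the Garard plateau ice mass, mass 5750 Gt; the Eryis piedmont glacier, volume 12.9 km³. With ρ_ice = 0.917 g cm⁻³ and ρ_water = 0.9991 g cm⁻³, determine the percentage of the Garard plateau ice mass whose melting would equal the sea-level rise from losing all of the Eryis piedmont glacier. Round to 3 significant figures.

Equal sea-level rise means equal mass of meltwater, i.e. equal mass of ice lost.
Ice mass of Eryis: 1.183×10^13 kg; ice mass of Garard: 5.750×10^15 kg.
Fraction required = 1.183×10^13 / 5.750×10^15 = 2.06×10^-3 → 0.206 %.

≈ 0.206 %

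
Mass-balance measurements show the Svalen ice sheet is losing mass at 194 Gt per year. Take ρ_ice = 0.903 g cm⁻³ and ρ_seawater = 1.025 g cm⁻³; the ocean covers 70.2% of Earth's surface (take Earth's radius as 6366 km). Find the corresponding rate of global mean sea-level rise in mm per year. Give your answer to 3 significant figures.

≈ 0.529 mm/yr

ρ_w = 1.025 g cm⁻³ = 1025 kg m⁻³. Annual water volume added = 194 Gt / ρ_w = 1.940×10^14 kg / 1025 kg m⁻³ = 1.893×10^11 m³.
Δh per year = 1.893×10^11 / 3.58×10^14 = 5.29×10^-4 m = 0.529 mm.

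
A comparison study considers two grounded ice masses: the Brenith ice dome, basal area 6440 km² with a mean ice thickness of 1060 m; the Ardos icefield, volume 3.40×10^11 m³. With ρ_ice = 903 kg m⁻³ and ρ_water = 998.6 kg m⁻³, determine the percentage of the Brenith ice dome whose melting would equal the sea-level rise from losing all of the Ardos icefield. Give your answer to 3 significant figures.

Equal sea-level rise means equal mass of meltwater, i.e. equal mass of ice lost.
Ice mass of Ardos: 3.070×10^14 kg; ice mass of Brenith: 6.164×10^15 kg.
Fraction required = 3.070×10^14 / 6.164×10^15 = 0.0498 → 4.98 %.

≈ 4.98 %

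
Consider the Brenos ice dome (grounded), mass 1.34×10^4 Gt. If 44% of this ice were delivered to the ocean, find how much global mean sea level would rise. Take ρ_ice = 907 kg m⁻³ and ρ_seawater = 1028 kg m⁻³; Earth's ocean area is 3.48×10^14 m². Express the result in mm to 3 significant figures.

Brenos: 0.44 × 1.34×10^4 Gt = 5.896×10^15 kg; dividing by ρ_w = 1028 kg m⁻³ gives 5.735×10^12 m³ of water.
Spread over 3.48×10^14 m² of ocean, Δh = 5.735×10^12 / 3.48×10^14 = 0.0165 m = 16.5 mm.

≈ 16.5 mm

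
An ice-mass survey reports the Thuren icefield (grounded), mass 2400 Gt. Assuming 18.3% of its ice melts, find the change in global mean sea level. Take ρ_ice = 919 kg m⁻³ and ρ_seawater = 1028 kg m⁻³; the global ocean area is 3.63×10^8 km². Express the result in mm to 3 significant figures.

≈ 1.18 mm

Thuren: 0.183 × 2400 Gt = 4.392×10^14 kg; dividing by ρ_w = 1028 kg m⁻³ gives 4.272×10^11 m³ of water.
Spread over 3.63×10^14 m² of ocean, Δh = 4.272×10^11 / 3.63×10^14 = 1.18×10^-3 m = 1.18 mm.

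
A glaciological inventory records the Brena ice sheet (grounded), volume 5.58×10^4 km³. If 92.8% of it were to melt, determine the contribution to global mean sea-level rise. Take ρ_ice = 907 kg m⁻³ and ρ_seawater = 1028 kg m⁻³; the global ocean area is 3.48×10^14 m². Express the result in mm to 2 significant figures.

≈ 130 mm

Brena: 0.928 × 5.58×10^4 km³ × (907/1028) = 4.569×10^4 km³ of water.
Spread over 3.48×10^14 m² of ocean, Δh = 4.569×10^13 / 3.48×10^14 = 0.131 m = 130 mm.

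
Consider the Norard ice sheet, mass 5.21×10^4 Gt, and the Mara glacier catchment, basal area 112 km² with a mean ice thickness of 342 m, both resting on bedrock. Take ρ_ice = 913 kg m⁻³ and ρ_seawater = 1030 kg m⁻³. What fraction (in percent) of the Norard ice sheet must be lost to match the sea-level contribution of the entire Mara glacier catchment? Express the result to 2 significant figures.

≈ 0.067 %

Equal sea-level rise means equal mass of meltwater, i.e. equal mass of ice lost.
Ice mass of Mara: 3.497×10^13 kg; ice mass of Norard: 5.210×10^16 kg.
Fraction required = 3.497×10^13 / 5.210×10^16 = 6.71×10^-4 → 0.067 %.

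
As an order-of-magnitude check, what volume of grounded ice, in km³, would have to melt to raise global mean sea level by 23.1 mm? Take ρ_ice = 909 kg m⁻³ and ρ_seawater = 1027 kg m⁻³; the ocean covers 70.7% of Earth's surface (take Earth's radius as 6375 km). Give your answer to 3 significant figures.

≈ 9420 km³

Required water volume = Δh × A = 0.0231 m × 3.61×10^14 m² = 8.341×10^12 m³ = 8341 km³.
Ice volume = water volume × ρ_w/ρ_ice = 8341 × 1027/909 = 9420 km³.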